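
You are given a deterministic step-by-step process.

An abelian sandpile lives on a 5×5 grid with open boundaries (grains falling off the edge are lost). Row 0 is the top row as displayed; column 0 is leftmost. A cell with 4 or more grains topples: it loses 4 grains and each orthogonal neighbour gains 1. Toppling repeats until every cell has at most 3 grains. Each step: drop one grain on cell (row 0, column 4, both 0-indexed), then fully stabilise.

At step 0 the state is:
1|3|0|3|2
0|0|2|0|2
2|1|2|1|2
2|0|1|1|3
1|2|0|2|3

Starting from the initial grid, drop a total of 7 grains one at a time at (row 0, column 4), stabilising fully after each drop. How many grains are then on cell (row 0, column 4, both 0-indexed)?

3

t=0: 1|3|0|3|2
0|0|2|0|2
2|1|2|1|2
2|0|1|1|3
1|2|0|2|3
t=1: 1|3|0|3|3
0|0|2|0|2
2|1|2|1|2
2|0|1|1|3
1|2|0|2|3
t=2: 1|3|1|0|1
0|0|2|1|3
2|1|2|1|2
2|0|1|1|3
1|2|0|2|3
t=3: 1|3|1|0|2
0|0|2|1|3
2|1|2|1|2
2|0|1|1|3
1|2|0|2|3
t=4: 1|3|1|0|3
0|0|2|1|3
2|1|2|1|2
2|0|1|1|3
1|2|0|2|3
t=5: 1|3|1|1|1
0|0|2|2|0
2|1|2|1|3
2|0|1|1|3
1|2|0|2|3
t=6: 1|3|1|1|2
0|0|2|2|0
2|1|2|1|3
2|0|1|1|3
1|2|0|2|3
t=7: 1|3|1|1|3
0|0|2|2|0
2|1|2|1|3
2|0|1|1|3
1|2|0|2|3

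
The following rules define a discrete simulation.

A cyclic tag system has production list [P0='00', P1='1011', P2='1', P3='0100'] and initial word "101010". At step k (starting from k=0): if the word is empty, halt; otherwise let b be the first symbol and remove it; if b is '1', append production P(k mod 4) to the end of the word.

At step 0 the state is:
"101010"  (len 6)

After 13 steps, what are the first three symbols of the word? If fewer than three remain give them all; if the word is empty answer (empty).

gen 0: "101010"  (len 6)
gen 1: "0101000"  (len 7)
gen 2: "101000"  (len 6)
gen 3: "010001"  (len 6)
gen 4: "10001"  (len 5)
gen 5: "000100"  (len 6)
gen 6: "00100"  (len 5)
gen 7: "0100"  (len 4)
gen 8: "100"  (len 3)
gen 9: "0000"  (len 4)
gen 10: "000"  (len 3)
gen 11: "00"  (len 2)
gen 12: "0"  (len 1)
gen 13: (halted — word empty)

(empty)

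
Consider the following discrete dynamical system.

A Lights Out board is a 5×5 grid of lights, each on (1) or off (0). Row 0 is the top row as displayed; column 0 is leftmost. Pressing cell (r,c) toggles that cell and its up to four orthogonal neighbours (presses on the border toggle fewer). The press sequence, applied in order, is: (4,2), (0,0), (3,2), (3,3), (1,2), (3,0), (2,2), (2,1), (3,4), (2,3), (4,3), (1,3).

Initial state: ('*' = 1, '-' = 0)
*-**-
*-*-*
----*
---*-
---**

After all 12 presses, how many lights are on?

0) *-**-
*-*-*
----*
---*-
---**
1) *-**-
*-*-*
----*
--**-
-**-*
2) -***-
--*-*
----*
--**-
-**-*
3) -***-
--*-*
--*-*
-*---
-*--*
4) -***-
--*-*
--***
-****
-*-**
5) -*-*-
-*-**
---**
-****
-*-**
6) -*-*-
-*-**
*--**
*-***
**-**
7) -*-*-
-****
***-*
*--**
**-**
8) -*-*-
--***
----*
**-**
**-**
9) -*-*-
--***
-----
**---
**-*-
10) -*-*-
--*-*
--***
**-*-
**-*-
11) -*-*-
--*-*
--***
**---
***-*
12) -*---
---*-
--*-*
**---
***-*

10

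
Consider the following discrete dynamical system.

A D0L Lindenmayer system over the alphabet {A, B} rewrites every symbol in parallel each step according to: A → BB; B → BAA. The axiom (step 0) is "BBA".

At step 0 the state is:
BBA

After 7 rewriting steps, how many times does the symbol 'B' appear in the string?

1244

t=0: BBA
t=1: BAABAABB
t=2: BAABBBBBAABBBBBAABAA
t=3: BAABBBBBAABAABAABAABAABBBBBAABAABAABAABAABBBBBAABBBB
t=4: BAABBBBBAABAABAABAABAABBBBBAABBBBBAABBBBBAABBBBBAABBBBBAAB…AABBBBBAABBBBBAABBBBBAABBBBBAABAABAABAABAABBBBBAABAABAABAA  (len 132)
t=5: BAABBBBBAABAABAABAABAABBBBBAABBBBBAABBBBBAABBBBBAABBBBBAAB…BBBBBAABBBBBAABBBBBAABAABAABAABAABBBBBAABBBBBAABBBBBAABBBB  (len 340)
t=6: BAABBBBBAABAABAABAABAABBBBBAABBBBBAABBBBBAABBBBBAABBBBBAAB…ABAABBBBBAABAABAABAABAABBBBBAABAABAABAABAABBBBBAABAABAABAA  (len 868)
t=7: BAABBBBBAABAABAABAABAABBBBBAABBBBBAABBBBBAABBBBBAABBBBBAAB…BBBBBAABBBBBAABBBBBAABAABAABAABAABBBBBAABBBBBAABBBBBAABBBB  (len 2228)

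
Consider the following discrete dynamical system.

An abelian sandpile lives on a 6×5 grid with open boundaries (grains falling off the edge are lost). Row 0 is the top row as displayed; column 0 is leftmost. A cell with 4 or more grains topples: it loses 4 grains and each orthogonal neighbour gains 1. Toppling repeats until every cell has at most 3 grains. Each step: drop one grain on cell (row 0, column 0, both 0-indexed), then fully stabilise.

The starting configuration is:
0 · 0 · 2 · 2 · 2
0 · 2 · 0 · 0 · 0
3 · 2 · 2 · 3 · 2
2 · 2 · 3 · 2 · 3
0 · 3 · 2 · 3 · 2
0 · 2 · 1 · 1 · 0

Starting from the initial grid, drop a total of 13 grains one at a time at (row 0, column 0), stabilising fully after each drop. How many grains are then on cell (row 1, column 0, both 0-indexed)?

3

t=0: 0 · 0 · 2 · 2 · 2
0 · 2 · 0 · 0 · 0
3 · 2 · 2 · 3 · 2
2 · 2 · 3 · 2 · 3
0 · 3 · 2 · 3 · 2
0 · 2 · 1 · 1 · 0
t=1: 1 · 0 · 2 · 2 · 2
0 · 2 · 0 · 0 · 0
3 · 2 · 2 · 3 · 2
2 · 2 · 3 · 2 · 3
0 · 3 · 2 · 3 · 2
0 · 2 · 1 · 1 · 0
t=2: 2 · 0 · 2 · 2 · 2
0 · 2 · 0 · 0 · 0
3 · 2 · 2 · 3 · 2
2 · 2 · 3 · 2 · 3
0 · 3 · 2 · 3 · 2
0 · 2 · 1 · 1 · 0
t=3: 3 · 0 · 2 · 2 · 2
0 · 2 · 0 · 0 · 0
3 · 2 · 2 · 3 · 2
2 · 2 · 3 · 2 · 3
0 · 3 · 2 · 3 · 2
0 · 2 · 1 · 1 · 0
t=4: 0 · 1 · 2 · 2 · 2
1 · 2 · 0 · 0 · 0
3 · 2 · 2 · 3 · 2
2 · 2 · 3 · 2 · 3
0 · 3 · 2 · 3 · 2
0 · 2 · 1 · 1 · 0
t=5: 1 · 1 · 2 · 2 · 2
1 · 2 · 0 · 0 · 0
3 · 2 · 2 · 3 · 2
2 · 2 · 3 · 2 · 3
0 · 3 · 2 · 3 · 2
0 · 2 · 1 · 1 · 0
t=6: 2 · 1 · 2 · 2 · 2
1 · 2 · 0 · 0 · 0
3 · 2 · 2 · 3 · 2
2 · 2 · 3 · 2 · 3
0 · 3 · 2 · 3 · 2
0 · 2 · 1 · 1 · 0
t=7: 3 · 1 · 2 · 2 · 2
1 · 2 · 0 · 0 · 0
3 · 2 · 2 · 3 · 2
2 · 2 · 3 · 2 · 3
0 · 3 · 2 · 3 · 2
0 · 2 · 1 · 1 · 0
t=8: 0 · 2 · 2 · 2 · 2
2 · 2 · 0 · 0 · 0
3 · 2 · 2 · 3 · 2
2 · 2 · 3 · 2 · 3
0 · 3 · 2 · 3 · 2
0 · 2 · 1 · 1 · 0
t=9: 1 · 2 · 2 · 2 · 2
2 · 2 · 0 · 0 · 0
3 · 2 · 2 · 3 · 2
2 · 2 · 3 · 2 · 3
0 · 3 · 2 · 3 · 2
0 · 2 · 1 · 1 · 0
t=10: 2 · 2 · 2 · 2 · 2
2 · 2 · 0 · 0 · 0
3 · 2 · 2 · 3 · 2
2 · 2 · 3 · 2 · 3
0 · 3 · 2 · 3 · 2
0 · 2 · 1 · 1 · 0
t=11: 3 · 2 · 2 · 2 · 2
2 · 2 · 0 · 0 · 0
3 · 2 · 2 · 3 · 2
2 · 2 · 3 · 2 · 3
0 · 3 · 2 · 3 · 2
0 · 2 · 1 · 1 · 0
t=12: 0 · 3 · 2 · 2 · 2
3 · 2 · 0 · 0 · 0
3 · 2 · 2 · 3 · 2
2 · 2 · 3 · 2 · 3
0 · 3 · 2 · 3 · 2
0 · 2 · 1 · 1 · 0
t=13: 1 · 3 · 2 · 2 · 2
3 · 2 · 0 · 0 · 0
3 · 2 · 2 · 3 · 2
2 · 2 · 3 · 2 · 3
0 · 3 · 2 · 3 · 2
0 · 2 · 1 · 1 · 0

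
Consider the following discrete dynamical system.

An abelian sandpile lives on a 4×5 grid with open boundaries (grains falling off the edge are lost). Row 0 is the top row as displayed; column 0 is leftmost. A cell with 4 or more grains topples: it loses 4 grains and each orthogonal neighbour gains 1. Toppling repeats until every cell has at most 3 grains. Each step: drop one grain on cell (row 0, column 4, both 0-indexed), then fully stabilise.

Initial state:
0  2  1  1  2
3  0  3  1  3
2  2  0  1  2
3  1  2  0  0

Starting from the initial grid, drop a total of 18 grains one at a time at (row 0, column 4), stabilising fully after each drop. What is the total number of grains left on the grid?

gen 0: 0  2  1  1  2
3  0  3  1  3
2  2  0  1  2
3  1  2  0  0
gen 1: 0  2  1  1  3
3  0  3  1  3
2  2  0  1  2
3  1  2  0  0
gen 2: 0  2  1  2  1
3  0  3  2  0
2  2  0  1  3
3  1  2  0  0
gen 3: 0  2  1  2  2
3  0  3  2  0
2  2  0  1  3
3  1  2  0  0
gen 4: 0  2  1  2  3
3  0  3  2  0
2  2  0  1  3
3  1  2  0  0
gen 5: 0  2  1  3  0
3  0  3  2  1
2  2  0  1  3
3  1  2  0  0
gen 6: 0  2  1  3  1
3  0  3  2  1
2  2  0  1  3
3  1  2  0  0
gen 7: 0  2  1  3  2
3  0  3  2  1
2  2  0  1  3
3  1  2  0  0
gen 8: 0  2  1  3  3
3  0  3  2  1
2  2  0  1  3
3  1  2  0  0
gen 9: 0  2  2  0  1
3  0  3  3  2
2  2  0  1  3
3  1  2  0  0
gen 10: 0  2  2  0  2
3  0  3  3  2
2  2  0  1  3
3  1  2  0  0
gen 11: 0  2  2  0  3
3  0  3  3  2
2  2  0  1  3
3  1  2  0  0
gen 12: 0  2  2  1  0
3  0  3  3  3
2  2  0  1  3
3  1  2  0  0
gen 13: 0  2  2  1  1
3  0  3  3  3
2  2  0  1  3
3  1  2  0  0
gen 14: 0  2  2  1  2
3  0  3  3  3
2  2  0  1  3
3  1  2  0  0
gen 15: 0  2  2  1  3
3  0  3  3  3
2  2  0  1  3
3  1  2  0  0
gen 16: 0  2  3  3  1
3  1  0  1  2
2  2  1  3  0
3  1  2  0  1
gen 17: 0  2  3  3  2
3  1  0  1  2
2  2  1  3  0
3  1  2  0  1
gen 18: 0  2  3  3  3
3  1  0  1  2
2  2  1  3  0
3  1  2  0  1

33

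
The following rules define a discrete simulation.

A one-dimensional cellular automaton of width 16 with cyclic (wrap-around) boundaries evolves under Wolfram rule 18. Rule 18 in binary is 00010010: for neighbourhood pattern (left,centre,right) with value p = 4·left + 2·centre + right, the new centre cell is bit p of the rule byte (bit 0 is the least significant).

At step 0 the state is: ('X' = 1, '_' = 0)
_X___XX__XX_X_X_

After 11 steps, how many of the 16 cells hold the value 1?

k=0  _X___XX__XX_X_X_
k=1  X_X_X__XX______X
k=2  _____XX__X____X_
k=3  ____X__XX_X__X_X
k=4  X__X_XX____XX___
k=5  _XX____X__X__X_X
k=6  ___X__X_XX_XX___
k=7  __X_XX_______X__
k=8  _X____X_____X_X_
k=9  X_X__X_X___X___X
k=10  ___XX___X_X_X_X_
k=11  __X__X_X_______X

4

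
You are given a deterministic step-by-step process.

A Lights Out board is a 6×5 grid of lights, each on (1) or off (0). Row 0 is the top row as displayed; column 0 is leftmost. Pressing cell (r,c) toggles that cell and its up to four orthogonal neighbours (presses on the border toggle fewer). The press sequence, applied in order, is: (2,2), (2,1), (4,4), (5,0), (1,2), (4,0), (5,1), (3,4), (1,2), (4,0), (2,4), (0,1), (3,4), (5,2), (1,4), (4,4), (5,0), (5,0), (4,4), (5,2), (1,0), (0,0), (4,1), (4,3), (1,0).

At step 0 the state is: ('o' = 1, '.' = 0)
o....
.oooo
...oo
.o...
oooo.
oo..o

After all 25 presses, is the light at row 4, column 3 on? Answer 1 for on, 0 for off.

gen 0: o....
.oooo
...oo
.o...
oooo.
oo..o
gen 1: o....
.o.oo
.oo.o
.oo..
oooo.
oo..o
gen 2: o....
...oo
o...o
..o..
oooo.
oo..o
gen 3: o....
...oo
o...o
..o.o
ooo.o
oo...
gen 4: o....
...oo
o...o
..o.o
.oo.o
.....
gen 5: o.o..
.oo.o
o.o.o
..o.o
.oo.o
.....
gen 6: o.o..
.oo.o
o.o.o
o.o.o
o.o.o
o....
gen 7: o.o..
.oo.o
o.o.o
o.o.o
ooo.o
.oo..
gen 8: o.o..
.oo.o
o.o..
o.oo.
ooo..
.oo..
gen 9: o....
...oo
o....
o.oo.
ooo..
.oo..
gen 10: o....
...oo
o....
..oo.
..o..
ooo..
gen 11: o....
...o.
o..oo
..ooo
..o..
ooo..
gen 12: .oo..
.o.o.
o..oo
..ooo
..o..
ooo..
gen 13: .oo..
.o.o.
o..o.
..o..
..o.o
ooo..
gen 14: .oo..
.o.o.
o..o.
..o..
....o
o..o.
gen 15: .oo.o
.o..o
o..oo
..o..
....o
o..o.
gen 16: .oo.o
.o..o
o..oo
..o.o
...o.
o..oo
gen 17: .oo.o
.o..o
o..oo
..o.o
o..o.
.o.oo
gen 18: .oo.o
.o..o
o..oo
..o.o
...o.
o..oo
gen 19: .oo.o
.o..o
o..oo
..o..
....o
o..o.
gen 20: .oo.o
.o..o
o..oo
..o..
..o.o
ooo..
gen 21: ooo.o
o...o
...oo
..o..
..o.o
ooo..
gen 22: ..o.o
....o
...oo
..o..
..o.o
ooo..
gen 23: ..o.o
....o
...oo
.oo..
oo..o
o.o..
gen 24: ..o.o
....o
...oo
.ooo.
oooo.
o.oo.
gen 25: o.o.o
oo..o
o..oo
.ooo.
oooo.
o.oo.

1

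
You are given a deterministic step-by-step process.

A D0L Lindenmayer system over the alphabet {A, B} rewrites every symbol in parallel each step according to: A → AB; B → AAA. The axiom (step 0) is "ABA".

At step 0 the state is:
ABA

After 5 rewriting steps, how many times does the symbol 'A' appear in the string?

step 0: ABA
step 1: ABAAAAB
step 2: ABAAAABABABABAAA
step 3: ABAAAABABABABAAAABAAAABAAAABAAAABABAB
step 4: ABAAAABABABABAAAABAAAABAAAABAAAABABABABAAAABABABABAAAABABABABAAAABABABABAAAABAAAABAAA
step 5: ABAAAABABABABAAAABAAAABAAAABAAAABABABABAAAABABABABAAAABABA…BAAAABABABABAAAABAAAABAAAABAAAABABABABAAAABABABABAAAABABAB  (len 196)

137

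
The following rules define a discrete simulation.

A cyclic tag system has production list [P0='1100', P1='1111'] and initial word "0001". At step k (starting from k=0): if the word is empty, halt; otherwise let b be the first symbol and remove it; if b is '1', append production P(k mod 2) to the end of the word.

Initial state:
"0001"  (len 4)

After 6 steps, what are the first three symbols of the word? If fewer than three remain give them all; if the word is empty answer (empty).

111

t=0: "0001"  (len 4)
t=1: "001"  (len 3)
t=2: "01"  (len 2)
t=3: "1"  (len 1)
t=4: "1111"  (len 4)
t=5: "1111100"  (len 7)
t=6: "1111001111"  (len 10)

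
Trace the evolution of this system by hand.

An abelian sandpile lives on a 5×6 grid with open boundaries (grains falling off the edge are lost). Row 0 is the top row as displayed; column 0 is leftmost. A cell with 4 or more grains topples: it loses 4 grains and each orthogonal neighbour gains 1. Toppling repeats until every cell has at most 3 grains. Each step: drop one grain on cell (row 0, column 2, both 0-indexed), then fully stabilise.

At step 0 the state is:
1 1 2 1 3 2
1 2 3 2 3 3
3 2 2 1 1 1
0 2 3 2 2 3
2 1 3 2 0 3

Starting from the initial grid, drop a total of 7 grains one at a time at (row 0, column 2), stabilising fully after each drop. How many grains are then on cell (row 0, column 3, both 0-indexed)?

step 0: 1 1 2 1 3 2
1 2 3 2 3 3
3 2 2 1 1 1
0 2 3 2 2 3
2 1 3 2 0 3
step 1: 1 1 3 1 3 2
1 2 3 2 3 3
3 2 2 1 1 1
0 2 3 2 2 3
2 1 3 2 0 3
step 2: 1 2 1 2 3 2
1 3 0 3 3 3
3 2 3 1 1 1
0 2 3 2 2 3
2 1 3 2 0 3
step 3: 1 2 2 2 3 2
1 3 0 3 3 3
3 2 3 1 1 1
0 2 3 2 2 3
2 1 3 2 0 3
step 4: 1 2 3 2 3 2
1 3 0 3 3 3
3 2 3 1 1 1
0 2 3 2 2 3
2 1 3 2 0 3
step 5: 1 3 0 3 3 2
1 3 1 3 3 3
3 2 3 1 1 1
0 2 3 2 2 3
2 1 3 2 0 3
step 6: 1 3 1 3 3 2
1 3 1 3 3 3
3 2 3 1 1 1
0 2 3 2 2 3
2 1 3 2 0 3
step 7: 1 3 2 3 3 2
1 3 1 3 3 3
3 2 3 1 1 1
0 2 3 2 2 3
2 1 3 2 0 3

3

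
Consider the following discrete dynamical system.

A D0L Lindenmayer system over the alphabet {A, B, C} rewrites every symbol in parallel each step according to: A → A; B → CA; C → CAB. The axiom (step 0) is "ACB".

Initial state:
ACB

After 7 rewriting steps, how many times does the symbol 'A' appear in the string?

87

k=0  ACB
k=1  ACABCA
k=2  ACABACACABA
k=3  ACABACAACABACABACAA
k=4  ACABACAACABAACABACAACABACAACABAA
k=5  ACABACAACABAACABACAAACABACAACABAACABACAACABAACABACAAA
k=6  ACABACAACABAACABACAAACABACAACABAAACABACAACABAACABACAAACABACAACABAACABACAAACABACAACABAAA
k=7  ACABACAACABAACABACAAACABACAACABAAACABACAACABAACABACAAAACAB…BAAACABACAACABAACABACAAACABACAACABAAACABACAACABAACABACAAAA  (len 142)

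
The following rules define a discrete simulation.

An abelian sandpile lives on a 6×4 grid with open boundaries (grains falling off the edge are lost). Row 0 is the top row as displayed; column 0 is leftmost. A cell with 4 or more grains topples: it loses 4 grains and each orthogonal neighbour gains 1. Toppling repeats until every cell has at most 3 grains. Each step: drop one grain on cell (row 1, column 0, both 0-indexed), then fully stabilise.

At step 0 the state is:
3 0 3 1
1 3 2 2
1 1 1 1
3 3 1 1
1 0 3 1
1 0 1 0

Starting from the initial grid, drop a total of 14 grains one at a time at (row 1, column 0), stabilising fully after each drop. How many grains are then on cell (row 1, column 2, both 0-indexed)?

1

[0] 3 0 3 1
1 3 2 2
1 1 1 1
3 3 1 1
1 0 3 1
1 0 1 0
[1] 3 0 3 1
2 3 2 2
1 1 1 1
3 3 1 1
1 0 3 1
1 0 1 0
[2] 3 0 3 1
3 3 2 2
1 1 1 1
3 3 1 1
1 0 3 1
1 0 1 0
[3] 0 2 3 1
2 0 3 2
2 2 1 1
3 3 1 1
1 0 3 1
1 0 1 0
[4] 0 2 3 1
3 0 3 2
2 2 1 1
3 3 1 1
1 0 3 1
1 0 1 0
[5] 1 2 3 1
0 1 3 2
3 2 1 1
3 3 1 1
1 0 3 1
1 0 1 0
[6] 1 2 3 1
1 1 3 2
3 2 1 1
3 3 1 1
1 0 3 1
1 0 1 0
[7] 1 2 3 1
2 1 3 2
3 2 1 1
3 3 1 1
1 0 3 1
1 0 1 0
[8] 1 2 3 1
3 1 3 2
3 2 1 1
3 3 1 1
1 0 3 1
1 0 1 0
[9] 2 2 3 1
1 3 3 2
2 0 2 1
1 1 2 1
2 1 3 1
1 0 1 0
[10] 2 2 3 1
2 3 3 2
2 0 2 1
1 1 2 1
2 1 3 1
1 0 1 0
[11] 2 2 3 1
3 3 3 2
2 0 2 1
1 1 2 1
2 1 3 1
1 0 1 0
[12] 0 1 1 2
2 2 1 3
3 1 3 1
1 1 2 1
2 1 3 1
1 0 1 0
[13] 0 1 1 2
3 2 1 3
3 1 3 1
1 1 2 1
2 1 3 1
1 0 1 0
[14] 1 1 1 2
1 3 1 3
0 2 3 1
2 1 2 1
2 1 3 1
1 0 1 0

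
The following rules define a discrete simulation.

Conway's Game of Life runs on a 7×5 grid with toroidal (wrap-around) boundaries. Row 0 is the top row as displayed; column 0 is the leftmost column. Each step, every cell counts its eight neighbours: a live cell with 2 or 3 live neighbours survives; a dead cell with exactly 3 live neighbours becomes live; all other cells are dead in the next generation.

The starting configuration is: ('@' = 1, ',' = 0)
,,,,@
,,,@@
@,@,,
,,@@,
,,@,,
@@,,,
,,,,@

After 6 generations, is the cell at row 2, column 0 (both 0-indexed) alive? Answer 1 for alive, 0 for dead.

0

step 0: ,,,,@
,,,@@
@,@,,
,,@@,
,,@,,
@@,,,
,,,,@
step 1: @,,,@
@,,@@
,@@,,
,,@@,
,,@@,
@@,,,
,,,,@
step 2: ,,,,,
,,@@,
@@,,,
,,,,,
,,,@@
@@@@@
,@,,@
step 3: ,,@@,
,@@,,
,@@,,
@,,,@
,@,,,
,@,,,
,@,,@
step 4: @,,@,
,,,,,
,,@@,
@,@,,
,@,,,
,@@,,
@@,@,
step 5: @@@,,
,,@@@
,@@@,
,,@@,
@,,,,
,,,,,
@,,@,
step 6: @,,,,
,,,,@
,@,,,
,,,@@
,,,,,
,,,,@
@,@,@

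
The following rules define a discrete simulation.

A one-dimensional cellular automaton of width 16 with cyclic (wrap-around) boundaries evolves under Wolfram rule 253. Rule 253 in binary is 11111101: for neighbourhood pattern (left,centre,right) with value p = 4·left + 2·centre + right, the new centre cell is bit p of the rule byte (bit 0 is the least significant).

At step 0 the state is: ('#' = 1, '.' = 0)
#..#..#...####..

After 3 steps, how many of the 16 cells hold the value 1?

k=0  #..#..#...####..
k=1  ##.##.###.#####.
k=2  ################
k=3  ################

16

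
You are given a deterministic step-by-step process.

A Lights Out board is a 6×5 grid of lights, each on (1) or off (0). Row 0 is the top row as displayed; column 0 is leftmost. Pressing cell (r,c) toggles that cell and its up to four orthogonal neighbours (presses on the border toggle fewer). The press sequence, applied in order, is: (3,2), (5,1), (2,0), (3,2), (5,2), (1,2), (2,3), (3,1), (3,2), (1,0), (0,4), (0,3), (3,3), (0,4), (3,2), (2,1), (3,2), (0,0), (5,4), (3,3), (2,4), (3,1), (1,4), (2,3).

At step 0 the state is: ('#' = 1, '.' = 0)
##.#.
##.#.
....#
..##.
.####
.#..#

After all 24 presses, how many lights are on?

step 0: ##.#.
##.#.
....#
..##.
.####
.#..#
step 1: ##.#.
##.#.
..#.#
.#...
.#.##
.#..#
step 2: ##.#.
##.#.
..#.#
.#...
...##
#.#.#
step 3: ##.#.
.#.#.
###.#
##...
...##
#.#.#
step 4: ##.#.
.#.#.
##..#
#.##.
..###
#.#.#
step 5: ##.#.
.#.#.
##..#
#.##.
...##
##.##
step 6: ####.
..#..
###.#
#.##.
...##
##.##
step 7: ####.
..##.
##.#.
#.#..
...##
##.##
step 8: ####.
..##.
#..#.
.#...
.#.##
##.##
step 9: ####.
..##.
#.##.
..##.
.####
##.##
step 10: .###.
####.
..##.
..##.
.####
##.##
step 11: .##.#
#####
..##.
..##.
.####
##.##
step 12: .#.#.
###.#
..##.
..##.
.####
##.##
step 13: .#.#.
###.#
..#..
....#
.##.#
##.##
step 14: .#..#
###..
..#..
....#
.##.#
##.##
step 15: .#..#
###..
.....
.####
.#..#
##.##
step 16: .#..#
#.#..
###..
..###
.#..#
##.##
step 17: .#..#
#.#..
##...
.#..#
.##.#
##.##
step 18: #...#
..#..
##...
.#..#
.##.#
##.##
step 19: #...#
..#..
##...
.#..#
.##..
##...
step 20: #...#
..#..
##.#.
.###.
.###.
##...
step 21: #...#
..#.#
##..#
.####
.###.
##...
step 22: #...#
..#.#
#...#
#..##
..##.
##...
step 23: #....
..##.
#....
#..##
..##.
##...
step 24: #....
..#..
#.###
#...#
..##.
##...

12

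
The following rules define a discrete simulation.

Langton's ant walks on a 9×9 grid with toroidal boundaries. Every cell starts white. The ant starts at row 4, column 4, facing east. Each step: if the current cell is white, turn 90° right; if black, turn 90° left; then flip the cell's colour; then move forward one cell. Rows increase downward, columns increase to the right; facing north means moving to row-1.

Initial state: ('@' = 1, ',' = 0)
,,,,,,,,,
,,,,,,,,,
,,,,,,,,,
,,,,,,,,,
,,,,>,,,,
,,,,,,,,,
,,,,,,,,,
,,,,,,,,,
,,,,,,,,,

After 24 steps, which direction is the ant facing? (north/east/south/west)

t=0: ,,,,,,,,,
,,,,,,,,,
,,,,,,,,,
,,,,,,,,,
,,,,>,,,,
,,,,,,,,,
,,,,,,,,,
,,,,,,,,,
,,,,,,,,,
t=1: ,,,,,,,,,
,,,,,,,,,
,,,,,,,,,
,,,,,,,,,
,,,,@,,,,
,,,,v,,,,
,,,,,,,,,
,,,,,,,,,
,,,,,,,,,
t=2: ,,,,,,,,,
,,,,,,,,,
,,,,,,,,,
,,,,,,,,,
,,,,@,,,,
,,,<@,,,,
,,,,,,,,,
,,,,,,,,,
,,,,,,,,,
t=3: ,,,,,,,,,
,,,,,,,,,
,,,,,,,,,
,,,,,,,,,
,,,^@,,,,
,,,@@,,,,
,,,,,,,,,
,,,,,,,,,
,,,,,,,,,
t=4: ,,,,,,,,,
,,,,,,,,,
,,,,,,,,,
,,,,,,,,,
,,,@>,,,,
,,,@@,,,,
,,,,,,,,,
,,,,,,,,,
,,,,,,,,,
t=5: ,,,,,,,,,
,,,,,,,,,
,,,,,,,,,
,,,,^,,,,
,,,@,,,,,
,,,@@,,,,
,,,,,,,,,
,,,,,,,,,
,,,,,,,,,
t=6: ,,,,,,,,,
,,,,,,,,,
,,,,,,,,,
,,,,@>,,,
,,,@,,,,,
,,,@@,,,,
,,,,,,,,,
,,,,,,,,,
,,,,,,,,,
t=7: ,,,,,,,,,
,,,,,,,,,
,,,,,,,,,
,,,,@@,,,
,,,@,v,,,
,,,@@,,,,
,,,,,,,,,
,,,,,,,,,
,,,,,,,,,
t=8: ,,,,,,,,,
,,,,,,,,,
,,,,,,,,,
,,,,@@,,,
,,,@<@,,,
,,,@@,,,,
,,,,,,,,,
,,,,,,,,,
,,,,,,,,,
t=9: ,,,,,,,,,
,,,,,,,,,
,,,,,,,,,
,,,,^@,,,
,,,@@@,,,
,,,@@,,,,
,,,,,,,,,
,,,,,,,,,
,,,,,,,,,
t=10: ,,,,,,,,,
,,,,,,,,,
,,,,,,,,,
,,,<,@,,,
,,,@@@,,,
,,,@@,,,,
,,,,,,,,,
,,,,,,,,,
,,,,,,,,,
t=11: ,,,,,,,,,
,,,,,,,,,
,,,^,,,,,
,,,@,@,,,
,,,@@@,,,
,,,@@,,,,
,,,,,,,,,
,,,,,,,,,
,,,,,,,,,
t=12: ,,,,,,,,,
,,,,,,,,,
,,,@>,,,,
,,,@,@,,,
,,,@@@,,,
,,,@@,,,,
,,,,,,,,,
,,,,,,,,,
,,,,,,,,,
t=13: ,,,,,,,,,
,,,,,,,,,
,,,@@,,,,
,,,@v@,,,
,,,@@@,,,
,,,@@,,,,
,,,,,,,,,
,,,,,,,,,
,,,,,,,,,
t=14: ,,,,,,,,,
,,,,,,,,,
,,,@@,,,,
,,,<@@,,,
,,,@@@,,,
,,,@@,,,,
,,,,,,,,,
,,,,,,,,,
,,,,,,,,,
t=15: ,,,,,,,,,
,,,,,,,,,
,,,@@,,,,
,,,,@@,,,
,,,v@@,,,
,,,@@,,,,
,,,,,,,,,
,,,,,,,,,
,,,,,,,,,
t=16: ,,,,,,,,,
,,,,,,,,,
,,,@@,,,,
,,,,@@,,,
,,,,>@,,,
,,,@@,,,,
,,,,,,,,,
,,,,,,,,,
,,,,,,,,,
t=17: ,,,,,,,,,
,,,,,,,,,
,,,@@,,,,
,,,,^@,,,
,,,,,@,,,
,,,@@,,,,
,,,,,,,,,
,,,,,,,,,
,,,,,,,,,
t=18: ,,,,,,,,,
,,,,,,,,,
,,,@@,,,,
,,,<,@,,,
,,,,,@,,,
,,,@@,,,,
,,,,,,,,,
,,,,,,,,,
,,,,,,,,,
t=19: ,,,,,,,,,
,,,,,,,,,
,,,^@,,,,
,,,@,@,,,
,,,,,@,,,
,,,@@,,,,
,,,,,,,,,
,,,,,,,,,
,,,,,,,,,
t=20: ,,,,,,,,,
,,,,,,,,,
,,<,@,,,,
,,,@,@,,,
,,,,,@,,,
,,,@@,,,,
,,,,,,,,,
,,,,,,,,,
,,,,,,,,,
t=21: ,,,,,,,,,
,,^,,,,,,
,,@,@,,,,
,,,@,@,,,
,,,,,@,,,
,,,@@,,,,
,,,,,,,,,
,,,,,,,,,
,,,,,,,,,
t=22: ,,,,,,,,,
,,@>,,,,,
,,@,@,,,,
,,,@,@,,,
,,,,,@,,,
,,,@@,,,,
,,,,,,,,,
,,,,,,,,,
,,,,,,,,,
t=23: ,,,,,,,,,
,,@@,,,,,
,,@v@,,,,
,,,@,@,,,
,,,,,@,,,
,,,@@,,,,
,,,,,,,,,
,,,,,,,,,
,,,,,,,,,
t=24: ,,,,,,,,,
,,@@,,,,,
,,<@@,,,,
,,,@,@,,,
,,,,,@,,,
,,,@@,,,,
,,,,,,,,,
,,,,,,,,,
,,,,,,,,,

west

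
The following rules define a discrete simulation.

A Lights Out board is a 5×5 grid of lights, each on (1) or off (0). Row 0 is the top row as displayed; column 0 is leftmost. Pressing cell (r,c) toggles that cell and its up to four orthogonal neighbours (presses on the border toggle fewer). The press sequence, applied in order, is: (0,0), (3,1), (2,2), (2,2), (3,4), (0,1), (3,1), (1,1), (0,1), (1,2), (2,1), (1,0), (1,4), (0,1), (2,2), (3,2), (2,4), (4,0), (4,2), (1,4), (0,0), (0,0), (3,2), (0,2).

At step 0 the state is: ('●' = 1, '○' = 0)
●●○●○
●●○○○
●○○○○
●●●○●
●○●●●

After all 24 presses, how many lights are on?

step 0: ●●○●○
●●○○○
●○○○○
●●●○●
●○●●●
step 1: ○○○●○
○●○○○
●○○○○
●●●○●
●○●●●
step 2: ○○○●○
○●○○○
●●○○○
○○○○●
●●●●●
step 3: ○○○●○
○●●○○
●○●●○
○○●○●
●●●●●
step 4: ○○○●○
○●○○○
●●○○○
○○○○●
●●●●●
step 5: ○○○●○
○●○○○
●●○○●
○○○●○
●●●●○
step 6: ●●●●○
○○○○○
●●○○●
○○○●○
●●●●○
step 7: ●●●●○
○○○○○
●○○○●
●●●●○
●○●●○
step 8: ●○●●○
●●●○○
●●○○●
●●●●○
●○●●○
step 9: ○●○●○
●○●○○
●●○○●
●●●●○
●○●●○
step 10: ○●●●○
●●○●○
●●●○●
●●●●○
●○●●○
step 11: ○●●●○
●○○●○
○○○○●
●○●●○
●○●●○
step 12: ●●●●○
○●○●○
●○○○●
●○●●○
●○●●○
step 13: ●●●●●
○●○○●
●○○○○
●○●●○
●○●●○
step 14: ○○○●●
○○○○●
●○○○○
●○●●○
●○●●○
step 15: ○○○●●
○○●○●
●●●●○
●○○●○
●○●●○
step 16: ○○○●●
○○●○●
●●○●○
●●●○○
●○○●○
step 17: ○○○●●
○○●○○
●●○○●
●●●○●
●○○●○
step 18: ○○○●●
○○●○○
●●○○●
○●●○●
○●○●○
step 19: ○○○●●
○○●○○
●●○○●
○●○○●
○○●○○
step 20: ○○○●○
○○●●●
●●○○○
○●○○●
○○●○○
step 21: ●●○●○
●○●●●
●●○○○
○●○○●
○○●○○
step 22: ○○○●○
○○●●●
●●○○○
○●○○●
○○●○○
step 23: ○○○●○
○○●●●
●●●○○
○○●●●
○○○○○
step 24: ○●●○○
○○○●●
●●●○○
○○●●●
○○○○○

10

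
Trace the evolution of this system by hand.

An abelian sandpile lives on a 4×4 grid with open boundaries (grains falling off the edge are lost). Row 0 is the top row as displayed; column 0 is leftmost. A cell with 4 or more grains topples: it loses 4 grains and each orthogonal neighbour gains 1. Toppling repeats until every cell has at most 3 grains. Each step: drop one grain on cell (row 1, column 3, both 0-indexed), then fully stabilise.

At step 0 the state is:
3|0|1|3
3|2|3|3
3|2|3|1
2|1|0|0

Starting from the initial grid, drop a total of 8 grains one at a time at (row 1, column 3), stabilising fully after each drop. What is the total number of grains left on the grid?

32

0) 3|0|1|3
3|2|3|3
3|2|3|1
2|1|0|0
1) 3|0|3|0
3|3|1|2
3|3|0|3
2|1|1|0
2) 3|0|3|0
3|3|1|3
3|3|0|3
2|1|1|0
3) 3|0|3|1
3|3|2|1
3|3|1|0
2|1|1|1
4) 3|0|3|1
3|3|2|2
3|3|1|0
2|1|1|1
5) 3|0|3|1
3|3|2|3
3|3|1|0
2|1|1|1
6) 3|0|3|2
3|3|3|0
3|3|1|1
2|1|1|1
7) 3|0|3|2
3|3|3|1
3|3|1|1
2|1|1|1
8) 3|0|3|2
3|3|3|2
3|3|1|1
2|1|1|1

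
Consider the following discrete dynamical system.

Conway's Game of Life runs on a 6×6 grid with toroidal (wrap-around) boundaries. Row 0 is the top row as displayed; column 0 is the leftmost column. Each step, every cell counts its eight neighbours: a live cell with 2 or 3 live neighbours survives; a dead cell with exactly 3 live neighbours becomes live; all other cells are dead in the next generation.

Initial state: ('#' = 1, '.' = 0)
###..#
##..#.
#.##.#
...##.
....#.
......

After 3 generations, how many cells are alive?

step 0: ###..#
##..#.
#.##.#
...##.
....#.
......
step 1: ..#..#
....#.
#.#...
..#...
...##.
##...#
step 2: .#..##
.#.#.#
.#.#..
.##...
######
####.#
step 3: ......
.#.#.#
.#.##.
.....#
......
......

7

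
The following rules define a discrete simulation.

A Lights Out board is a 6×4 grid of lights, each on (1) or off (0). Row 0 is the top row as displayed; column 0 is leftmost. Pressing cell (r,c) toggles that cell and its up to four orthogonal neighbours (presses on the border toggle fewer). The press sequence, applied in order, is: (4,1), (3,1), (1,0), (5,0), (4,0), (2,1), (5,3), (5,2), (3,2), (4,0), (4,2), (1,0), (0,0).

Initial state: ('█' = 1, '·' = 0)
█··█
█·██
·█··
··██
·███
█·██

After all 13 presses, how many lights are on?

0) █··█
█·██
·█··
··██
·███
█·██
1) █··█
█·██
·█··
·███
█··█
████
2) █··█
█·██
····
█··█
██·█
████
3) ···█
·███
█···
█··█
██·█
████
4) ···█
·███
█···
█··█
·█·█
··██
5) ···█
·███
█···
···█
█··█
█·██
6) ···█
··██
·██·
·█·█
█··█
█·██
7) ···█
··██
·██·
·█·█
█···
█···
8) ···█
··██
·██·
·█·█
█·█·
████
9) ···█
··██
·█··
··█·
█···
████
10) ···█
··██
·█··
█·█·
·█··
·███
11) ···█
··██
·█··
█···
··██
·█·█
12) █··█
████
██··
█···
··██
·█·█
13) ·█·█
·███
██··
█···
··██
·█·█

12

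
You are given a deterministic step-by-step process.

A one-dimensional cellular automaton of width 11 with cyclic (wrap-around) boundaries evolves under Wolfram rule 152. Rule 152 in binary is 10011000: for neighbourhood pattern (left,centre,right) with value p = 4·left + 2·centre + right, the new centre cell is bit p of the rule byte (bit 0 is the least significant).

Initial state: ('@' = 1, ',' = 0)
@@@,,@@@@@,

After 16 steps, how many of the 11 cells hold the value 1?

2

step 0: @@@,,@@@@@,
step 1: @@,@,@@@@,,
step 2: @,,,,@@@,@,
step 3: ,@,,,@@,,,,
step 4: ,,@,,@,@,,,
step 5: ,,,@,,,,@,,
step 6: ,,,,@,,,,@,
step 7: ,,,,,@,,,,@
step 8: @,,,,,@,,,,
step 9: ,@,,,,,@,,,
step 10: ,,@,,,,,@,,
step 11: ,,,@,,,,,@,
step 12: ,,,,@,,,,,@
step 13: @,,,,@,,,,,
step 14: ,@,,,,@,,,,
step 15: ,,@,,,,@,,,
step 16: ,,,@,,,,@,,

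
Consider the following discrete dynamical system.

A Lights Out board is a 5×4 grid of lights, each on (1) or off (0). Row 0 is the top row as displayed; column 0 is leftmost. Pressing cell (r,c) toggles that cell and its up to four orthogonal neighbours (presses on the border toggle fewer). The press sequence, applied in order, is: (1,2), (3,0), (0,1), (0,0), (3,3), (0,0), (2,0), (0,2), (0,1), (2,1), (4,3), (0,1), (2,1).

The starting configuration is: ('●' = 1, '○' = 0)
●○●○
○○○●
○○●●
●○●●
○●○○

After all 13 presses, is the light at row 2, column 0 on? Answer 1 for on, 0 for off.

[0] ●○●○
○○○●
○○●●
●○●●
○●○○
[1] ●○○○
○●●○
○○○●
●○●●
○●○○
[2] ●○○○
○●●○
●○○●
○●●●
●●○○
[3] ○●●○
○○●○
●○○●
○●●●
●●○○
[4] ●○●○
●○●○
●○○●
○●●●
●●○○
[5] ●○●○
●○●○
●○○○
○●○○
●●○●
[6] ○●●○
○○●○
●○○○
○●○○
●●○●
[7] ○●●○
●○●○
○●○○
●●○○
●●○●
[8] ○○○●
●○○○
○●○○
●●○○
●●○●
[9] ●●●●
●●○○
○●○○
●●○○
●●○●
[10] ●●●●
●○○○
●○●○
●○○○
●●○●
[11] ●●●●
●○○○
●○●○
●○○●
●●●○
[12] ○○○●
●●○○
●○●○
●○○●
●●●○
[13] ○○○●
●○○○
○●○○
●●○●
●●●○

0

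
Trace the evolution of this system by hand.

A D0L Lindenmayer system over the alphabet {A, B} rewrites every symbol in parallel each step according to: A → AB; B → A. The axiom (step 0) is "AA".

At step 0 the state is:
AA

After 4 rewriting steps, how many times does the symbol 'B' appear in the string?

gen 0: AA
gen 1: ABAB
gen 2: ABAABA
gen 3: ABAABABAAB
gen 4: ABAABABAABAABABA

6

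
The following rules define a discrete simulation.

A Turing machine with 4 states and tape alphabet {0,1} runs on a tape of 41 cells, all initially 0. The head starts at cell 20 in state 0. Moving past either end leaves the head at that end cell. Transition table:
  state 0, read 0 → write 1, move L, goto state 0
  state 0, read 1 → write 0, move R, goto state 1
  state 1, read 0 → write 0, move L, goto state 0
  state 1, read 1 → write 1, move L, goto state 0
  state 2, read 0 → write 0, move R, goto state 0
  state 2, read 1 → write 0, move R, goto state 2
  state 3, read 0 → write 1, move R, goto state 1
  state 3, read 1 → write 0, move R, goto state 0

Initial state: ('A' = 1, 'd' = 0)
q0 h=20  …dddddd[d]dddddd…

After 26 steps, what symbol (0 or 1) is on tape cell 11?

1

t=0: q0 h=20  …dddddd[d]dddddd…
t=1: q0 h=19  …dddddd[d]Addddd…
t=2: q0 h=18  …dddddd[d]AAdddd…
t=3: q0 h=17  …dddddd[d]AAAddd…
t=4: q0 h=16  …dddddd[d]AAAAdd…
t=5: q0 h=15  …dddddd[d]AAAAAd…
t=6: q0 h=14  …dddddd[d]AAAAAA…
t=7: q0 h=13  …dddddd[d]AAAAAA…
t=8: q0 h=12  …dddddd[d]AAAAAA…
t=9: q0 h=11  …dddddd[d]AAAAAA…
t=10: q0 h=10  …dddddd[d]AAAAAA…
t=11: q0 h= 9  …dddddd[d]AAAAAA…
t=12: q0 h= 8  …dddddd[d]AAAAAA…
t=13: q0 h= 7  …dddddd[d]AAAAAA…
t=14: q0 h= 6  |dddddd[d]AAAAAA…
t=15: q0 h= 5  |ddddd[d]AAAAAA…
t=16: q0 h= 4  |dddd[d]AAAAAA…
t=17: q0 h= 3  |ddd[d]AAAAAA…
t=18: q0 h= 2  |dd[d]AAAAAA…
t=19: q0 h= 1  |d[d]AAAAAA…
t=20: q0 h= 0  |[d]AAAAAA…
t=21: q0 h= 0  |[A]AAAAAA…
t=22: q1 h= 1  |d[A]AAAAAA…
t=23: q0 h= 0  |[d]AAAAAA…
t=24: q0 h= 0  |[A]AAAAAA…
t=25: q1 h= 1  |d[A]AAAAAA…
t=26: q0 h= 0  |[d]AAAAAA…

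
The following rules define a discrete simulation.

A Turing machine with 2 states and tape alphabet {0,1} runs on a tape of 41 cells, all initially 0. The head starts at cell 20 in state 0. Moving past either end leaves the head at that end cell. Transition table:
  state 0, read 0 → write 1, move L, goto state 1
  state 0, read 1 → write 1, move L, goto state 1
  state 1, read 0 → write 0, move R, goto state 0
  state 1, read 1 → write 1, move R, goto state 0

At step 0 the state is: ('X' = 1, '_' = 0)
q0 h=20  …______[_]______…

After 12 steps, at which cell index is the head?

20

0) q0 h=20  …______[_]______…
1) q1 h=19  …______[_]X_____…
2) q0 h=20  …______[X]______…
3) q1 h=19  …______[_]X_____…
4) q0 h=20  …______[X]______…
5) q1 h=19  …______[_]X_____…
6) q0 h=20  …______[X]______…
7) q1 h=19  …______[_]X_____…
8) q0 h=20  …______[X]______…
9) q1 h=19  …______[_]X_____…
10) q0 h=20  …______[X]______…
11) q1 h=19  …______[_]X_____…
12) q0 h=20  …______[X]______…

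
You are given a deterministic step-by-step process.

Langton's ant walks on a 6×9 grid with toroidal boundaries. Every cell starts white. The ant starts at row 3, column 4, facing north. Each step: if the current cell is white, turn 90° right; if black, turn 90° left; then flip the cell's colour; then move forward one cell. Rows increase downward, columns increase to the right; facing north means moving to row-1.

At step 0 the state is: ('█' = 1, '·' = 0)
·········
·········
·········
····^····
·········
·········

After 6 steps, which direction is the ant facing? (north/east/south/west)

k=0  ·········
·········
·········
····^····
·········
·········
k=1  ·········
·········
·········
····█>···
·········
·········
k=2  ·········
·········
·········
····██···
·····v···
·········
k=3  ·········
·········
·········
····██···
····<█···
·········
k=4  ·········
·········
·········
····^█···
····██···
·········
k=5  ·········
·········
·········
···<·█···
····██···
·········
k=6  ·········
·········
···^·····
···█·█···
····██···
·········

north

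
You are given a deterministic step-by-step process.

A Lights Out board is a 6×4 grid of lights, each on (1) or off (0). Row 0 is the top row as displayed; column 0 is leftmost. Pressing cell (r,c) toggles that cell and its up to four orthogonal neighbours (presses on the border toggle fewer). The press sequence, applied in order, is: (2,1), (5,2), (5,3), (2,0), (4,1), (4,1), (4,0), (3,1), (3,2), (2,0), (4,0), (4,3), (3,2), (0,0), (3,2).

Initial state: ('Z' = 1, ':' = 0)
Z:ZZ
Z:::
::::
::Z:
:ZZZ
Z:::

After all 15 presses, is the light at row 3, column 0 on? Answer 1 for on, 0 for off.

k=0  Z:ZZ
Z:::
::::
::Z:
:ZZZ
Z:::
k=1  Z:ZZ
ZZ::
ZZZ:
:ZZ:
:ZZZ
Z:::
k=2  Z:ZZ
ZZ::
ZZZ:
:ZZ:
:Z:Z
ZZZZ
k=3  Z:ZZ
ZZ::
ZZZ:
:ZZ:
:Z::
ZZ::
k=4  Z:ZZ
:Z::
::Z:
ZZZ:
:Z::
ZZ::
k=5  Z:ZZ
:Z::
::Z:
Z:Z:
Z:Z:
Z:::
k=6  Z:ZZ
:Z::
::Z:
ZZZ:
:Z::
ZZ::
k=7  Z:ZZ
:Z::
::Z:
:ZZ:
Z:::
:Z::
k=8  Z:ZZ
:Z::
:ZZ:
Z:::
ZZ::
:Z::
k=9  Z:ZZ
:Z::
:Z::
ZZZZ
ZZZ:
:Z::
k=10  Z:ZZ
ZZ::
Z:::
:ZZZ
ZZZ:
:Z::
k=11  Z:ZZ
ZZ::
Z:::
ZZZZ
::Z:
ZZ::
k=12  Z:ZZ
ZZ::
Z:::
ZZZ:
:::Z
ZZ:Z
k=13  Z:ZZ
ZZ::
Z:Z:
Z::Z
::ZZ
ZZ:Z
k=14  :ZZZ
:Z::
Z:Z:
Z::Z
::ZZ
ZZ:Z
k=15  :ZZZ
:Z::
Z:::
ZZZ:
:::Z
ZZ:Z

1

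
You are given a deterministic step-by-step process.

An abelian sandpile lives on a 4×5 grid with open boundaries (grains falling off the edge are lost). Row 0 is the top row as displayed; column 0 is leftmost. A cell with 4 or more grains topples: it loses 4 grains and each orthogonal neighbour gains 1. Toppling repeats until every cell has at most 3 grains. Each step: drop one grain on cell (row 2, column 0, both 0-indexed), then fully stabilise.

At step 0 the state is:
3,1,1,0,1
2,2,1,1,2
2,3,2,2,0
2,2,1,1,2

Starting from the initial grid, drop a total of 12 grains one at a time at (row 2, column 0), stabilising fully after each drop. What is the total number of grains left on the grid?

step 0: 3,1,1,0,1
2,2,1,1,2
2,3,2,2,0
2,2,1,1,2
step 1: 3,1,1,0,1
2,2,1,1,2
3,3,2,2,0
2,2,1,1,2
step 2: 3,1,1,0,1
3,3,1,1,2
1,0,3,2,0
3,3,1,1,2
step 3: 3,1,1,0,1
3,3,1,1,2
2,0,3,2,0
3,3,1,1,2
step 4: 3,1,1,0,1
3,3,1,1,2
3,0,3,2,0
3,3,1,1,2
step 5: 0,3,1,0,1
2,0,2,1,2
2,3,3,2,0
1,0,2,1,2
step 6: 0,3,1,0,1
2,0,2,1,2
3,3,3,2,0
1,0,2,1,2
step 7: 0,3,1,0,1
3,1,3,1,2
1,1,0,3,0
2,1,3,1,2
step 8: 0,3,1,0,1
3,1,3,1,2
2,1,0,3,0
2,1,3,1,2
step 9: 0,3,1,0,1
3,1,3,1,2
3,1,0,3,0
2,1,3,1,2
step 10: 1,3,1,0,1
0,2,3,1,2
1,2,0,3,0
3,1,3,1,2
step 11: 1,3,1,0,1
0,2,3,1,2
2,2,0,3,0
3,1,3,1,2
step 12: 1,3,1,0,1
0,2,3,1,2
3,2,0,3,0
3,1,3,1,2

32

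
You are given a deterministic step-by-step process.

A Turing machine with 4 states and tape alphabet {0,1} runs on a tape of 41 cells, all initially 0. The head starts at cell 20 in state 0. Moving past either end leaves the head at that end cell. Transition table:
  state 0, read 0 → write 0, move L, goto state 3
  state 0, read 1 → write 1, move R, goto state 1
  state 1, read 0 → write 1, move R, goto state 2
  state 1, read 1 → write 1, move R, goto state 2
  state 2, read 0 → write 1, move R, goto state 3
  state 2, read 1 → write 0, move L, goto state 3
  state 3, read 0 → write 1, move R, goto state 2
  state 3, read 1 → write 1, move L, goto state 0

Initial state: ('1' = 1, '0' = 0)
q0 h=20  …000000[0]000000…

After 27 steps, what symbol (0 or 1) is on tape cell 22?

1

step 0: q0 h=20  …000000[0]000000…
step 1: q3 h=19  …000000[0]000000…
step 2: q2 h=20  …000001[0]000000…
step 3: q3 h=21  …000011[0]000000…
step 4: q2 h=22  …000111[0]000000…
step 5: q3 h=23  …001111[0]000000…
step 6: q2 h=24  …011111[0]000000…
step 7: q3 h=25  …111111[0]000000…
step 8: q2 h=26  …111111[0]000000…
step 9: q3 h=27  …111111[0]000000…
step 10: q2 h=28  …111111[0]000000…
step 11: q3 h=29  …111111[0]000000…
step 12: q2 h=30  …111111[0]000000…
step 13: q3 h=31  …111111[0]000000…
step 14: q2 h=32  …111111[0]000000…
step 15: q3 h=33  …111111[0]000000…
step 16: q2 h=34  …111111[0]000000|
step 17: q3 h=35  …111111[0]00000|
step 18: q2 h=36  …111111[0]0000|
step 19: q3 h=37  …111111[0]000|
step 20: q2 h=38  …111111[0]00|
step 21: q3 h=39  …111111[0]0|
step 22: q2 h=40  …111111[0]|
step 23: q3 h=40  …111111[1]|
step 24: q0 h=39  …111111[1]1|
step 25: q1 h=40  …111111[1]|
step 26: q2 h=40  …111111[1]|
step 27: q3 h=39  …111111[1]0|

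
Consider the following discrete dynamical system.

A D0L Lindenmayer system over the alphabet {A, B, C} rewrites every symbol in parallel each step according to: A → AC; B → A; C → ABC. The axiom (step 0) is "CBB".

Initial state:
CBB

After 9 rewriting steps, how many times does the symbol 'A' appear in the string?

k=0  CBB
k=1  ABCAA
k=2  ACAABCACAC
k=3  ACABCACACAABCACABCACABC
k=4  ACABCACAABCACABCACABCACACAABCACABCACAABCACABCACAABC
k=5  ACABCACAABCACABCACACAABCACABCACAABCACABCACAABCACABCACABCACACAABCACABCACAABCACABCACACAABCACABCACAABCACABCACACAABC
k=6  ACABCACAABCACABCACACAABCACABCACAABCACABCACABCACACAABCACABC…CAABCACABCACAABCACABCACACAABCACABCACAABCACABCACABCACACAABC  (len 247)
k=7  ACABCACAABCACABCACACAABCACABCACAABCACABCACABCACACAABCACABC…CAABCACABCACACAABCACABCACAABCACABCACAABCACABCACABCACACAABC  (len 545)
k=8  ACABCACAABCACABCACACAABCACABCACAABCACABCACABCACACAABCACABC…CAABCACABCACACAABCACABCACAABCACABCACAABCACABCACABCACACAABC  (len 1202)
k=9  ACABCACAABCACABCACACAABCACABCACAABCACABCACABCACACAABCACABC…CAABCACABCACACAABCACABCACAABCACABCACAABCACABCACABCACACAABC  (len 2651)

1202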